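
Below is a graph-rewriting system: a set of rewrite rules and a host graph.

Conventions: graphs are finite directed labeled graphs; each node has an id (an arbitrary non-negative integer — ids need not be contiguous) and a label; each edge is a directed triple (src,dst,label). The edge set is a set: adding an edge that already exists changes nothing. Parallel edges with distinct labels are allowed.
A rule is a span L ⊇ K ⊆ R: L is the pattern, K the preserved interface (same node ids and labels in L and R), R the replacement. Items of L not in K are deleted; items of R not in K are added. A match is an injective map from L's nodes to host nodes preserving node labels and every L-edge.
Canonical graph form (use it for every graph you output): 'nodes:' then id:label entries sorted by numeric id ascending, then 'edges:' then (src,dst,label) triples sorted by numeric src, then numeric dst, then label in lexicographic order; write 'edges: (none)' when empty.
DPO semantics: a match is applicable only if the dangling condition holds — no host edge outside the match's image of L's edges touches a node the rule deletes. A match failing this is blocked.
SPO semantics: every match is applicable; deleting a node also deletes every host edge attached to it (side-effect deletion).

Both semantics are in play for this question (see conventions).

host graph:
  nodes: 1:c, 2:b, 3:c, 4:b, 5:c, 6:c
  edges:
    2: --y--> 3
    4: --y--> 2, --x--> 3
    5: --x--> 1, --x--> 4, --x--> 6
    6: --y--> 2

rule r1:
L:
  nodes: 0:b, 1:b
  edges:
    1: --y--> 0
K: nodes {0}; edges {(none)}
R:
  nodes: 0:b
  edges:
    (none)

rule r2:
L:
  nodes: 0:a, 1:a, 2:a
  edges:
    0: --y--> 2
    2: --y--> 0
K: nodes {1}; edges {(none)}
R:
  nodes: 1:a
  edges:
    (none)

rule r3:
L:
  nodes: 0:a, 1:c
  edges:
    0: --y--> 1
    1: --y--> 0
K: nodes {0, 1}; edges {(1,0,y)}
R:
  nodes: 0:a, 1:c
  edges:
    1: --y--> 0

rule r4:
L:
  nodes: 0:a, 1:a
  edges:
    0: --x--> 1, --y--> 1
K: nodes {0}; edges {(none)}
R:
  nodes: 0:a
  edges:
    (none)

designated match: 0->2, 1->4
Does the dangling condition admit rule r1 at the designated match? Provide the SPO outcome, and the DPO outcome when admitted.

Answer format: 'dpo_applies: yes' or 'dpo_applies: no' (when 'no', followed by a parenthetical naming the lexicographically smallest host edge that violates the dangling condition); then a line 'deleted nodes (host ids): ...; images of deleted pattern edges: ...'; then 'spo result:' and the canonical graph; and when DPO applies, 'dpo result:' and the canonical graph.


dpo_applies: no
(the rule deletes node 4, which keeps host edge (4,3,x) outside the match image — the dangling condition fails, DPO blocks; SPO proceeds and side-deletes such edges)
deleted nodes (host ids): 4; images of deleted pattern edges: (4,2,y)
spo result:
nodes: 1:c, 2:b, 3:c, 5:c, 6:c
edges: (2,3,y); (5,1,x); (5,6,x); (6,2,y)


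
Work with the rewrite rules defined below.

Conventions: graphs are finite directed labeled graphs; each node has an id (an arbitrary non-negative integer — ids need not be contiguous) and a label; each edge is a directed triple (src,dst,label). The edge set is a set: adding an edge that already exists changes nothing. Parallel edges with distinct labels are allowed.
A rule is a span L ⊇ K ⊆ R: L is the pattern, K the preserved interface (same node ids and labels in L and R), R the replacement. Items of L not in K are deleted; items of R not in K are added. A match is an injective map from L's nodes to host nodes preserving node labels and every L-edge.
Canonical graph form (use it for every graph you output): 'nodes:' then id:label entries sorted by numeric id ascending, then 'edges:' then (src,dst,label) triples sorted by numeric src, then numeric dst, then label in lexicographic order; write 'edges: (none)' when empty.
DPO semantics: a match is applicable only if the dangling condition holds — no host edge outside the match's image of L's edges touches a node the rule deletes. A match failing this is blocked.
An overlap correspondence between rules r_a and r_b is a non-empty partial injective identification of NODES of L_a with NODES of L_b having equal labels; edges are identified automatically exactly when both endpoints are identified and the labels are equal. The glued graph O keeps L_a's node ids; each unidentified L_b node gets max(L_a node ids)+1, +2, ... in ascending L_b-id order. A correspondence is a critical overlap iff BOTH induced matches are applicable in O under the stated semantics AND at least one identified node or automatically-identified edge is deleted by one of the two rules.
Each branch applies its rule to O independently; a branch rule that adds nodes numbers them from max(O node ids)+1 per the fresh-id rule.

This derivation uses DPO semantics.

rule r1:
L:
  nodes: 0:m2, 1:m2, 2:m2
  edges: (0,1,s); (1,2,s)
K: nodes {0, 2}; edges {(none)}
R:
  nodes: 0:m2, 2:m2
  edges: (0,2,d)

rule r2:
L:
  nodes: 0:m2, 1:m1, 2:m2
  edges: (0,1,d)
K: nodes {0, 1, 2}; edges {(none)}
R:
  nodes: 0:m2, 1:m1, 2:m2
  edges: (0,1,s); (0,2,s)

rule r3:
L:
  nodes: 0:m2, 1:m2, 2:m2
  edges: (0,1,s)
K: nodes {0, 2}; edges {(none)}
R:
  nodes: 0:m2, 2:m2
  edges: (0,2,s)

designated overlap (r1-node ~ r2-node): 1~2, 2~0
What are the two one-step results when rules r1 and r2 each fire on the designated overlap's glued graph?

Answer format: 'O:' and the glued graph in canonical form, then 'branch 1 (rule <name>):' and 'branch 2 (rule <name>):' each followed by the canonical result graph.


O:
nodes: 0:m2, 1:m2, 2:m2, 3:m1
edges: (0,1,s); (1,2,s); (2,3,d)
branch 1 (rule r1):
nodes: 0:m2, 2:m2, 3:m1
edges: (0,2,d); (2,3,d)
branch 2 (rule r2):
nodes: 0:m2, 1:m2, 2:m2, 3:m1
edges: (0,1,s); (1,2,s); (2,1,s); (2,3,s)


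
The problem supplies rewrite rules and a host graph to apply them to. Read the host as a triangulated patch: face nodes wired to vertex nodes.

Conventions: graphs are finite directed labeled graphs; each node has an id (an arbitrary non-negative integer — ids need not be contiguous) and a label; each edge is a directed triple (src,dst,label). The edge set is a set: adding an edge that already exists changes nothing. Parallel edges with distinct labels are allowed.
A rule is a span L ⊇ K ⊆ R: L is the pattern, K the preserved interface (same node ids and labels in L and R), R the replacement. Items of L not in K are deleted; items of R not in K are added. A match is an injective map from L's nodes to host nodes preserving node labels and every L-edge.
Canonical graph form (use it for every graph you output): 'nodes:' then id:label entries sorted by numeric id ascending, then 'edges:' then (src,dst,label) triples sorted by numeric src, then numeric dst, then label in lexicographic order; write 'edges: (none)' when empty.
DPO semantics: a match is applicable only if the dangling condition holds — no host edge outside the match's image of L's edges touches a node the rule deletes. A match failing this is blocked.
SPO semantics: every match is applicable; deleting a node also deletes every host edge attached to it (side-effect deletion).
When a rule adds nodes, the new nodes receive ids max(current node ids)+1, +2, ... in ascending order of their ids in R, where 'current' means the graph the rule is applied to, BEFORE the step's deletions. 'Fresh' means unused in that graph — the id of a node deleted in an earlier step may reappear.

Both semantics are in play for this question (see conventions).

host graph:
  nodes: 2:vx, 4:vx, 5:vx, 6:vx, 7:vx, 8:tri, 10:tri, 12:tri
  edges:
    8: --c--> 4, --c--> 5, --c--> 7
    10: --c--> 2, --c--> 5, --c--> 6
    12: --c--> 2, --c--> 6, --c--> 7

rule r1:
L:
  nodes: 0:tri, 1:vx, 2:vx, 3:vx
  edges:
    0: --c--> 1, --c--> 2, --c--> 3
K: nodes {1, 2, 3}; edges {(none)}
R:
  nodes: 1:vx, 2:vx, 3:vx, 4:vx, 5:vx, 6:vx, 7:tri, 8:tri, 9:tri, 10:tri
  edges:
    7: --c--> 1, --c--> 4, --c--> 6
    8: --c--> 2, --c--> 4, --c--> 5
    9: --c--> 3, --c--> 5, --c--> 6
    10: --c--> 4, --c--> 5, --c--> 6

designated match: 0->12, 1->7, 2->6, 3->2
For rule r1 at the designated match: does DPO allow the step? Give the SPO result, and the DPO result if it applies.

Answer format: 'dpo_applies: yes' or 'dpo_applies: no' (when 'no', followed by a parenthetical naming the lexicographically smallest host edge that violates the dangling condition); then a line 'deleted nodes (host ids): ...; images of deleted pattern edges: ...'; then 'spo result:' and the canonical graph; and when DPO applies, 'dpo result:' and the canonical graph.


dpo_applies: yes
deleted nodes (host ids): 12; images of deleted pattern edges: (12,2,c); (12,6,c); (12,7,c)
spo result:
nodes: 2:vx, 4:vx, 5:vx, 6:vx, 7:vx, 8:tri, 10:tri, 13:vx, 14:vx, 15:vx, 16:tri, 17:tri, 18:tri, 19:tri
edges: (8,4,c); (8,5,c); (8,7,c); (10,2,c); (10,5,c); (10,6,c); (16,7,c); (16,13,c); (16,15,c); (17,6,c); (17,13,c); (17,14,c); (18,2,c); (18,14,c); (18,15,c); (19,13,c); (19,14,c); (19,15,c)
dpo result:
nodes: 2:vx, 4:vx, 5:vx, 6:vx, 7:vx, 8:tri, 10:tri, 13:vx, 14:vx, 15:vx, 16:tri, 17:tri, 18:tri, 19:tri
edges: (8,4,c); (8,5,c); (8,7,c); (10,2,c); (10,5,c); (10,6,c); (16,7,c); (16,13,c); (16,15,c); (17,6,c); (17,13,c); (17,14,c); (18,2,c); (18,14,c); (18,15,c); (19,13,c); (19,14,c); (19,15,c)


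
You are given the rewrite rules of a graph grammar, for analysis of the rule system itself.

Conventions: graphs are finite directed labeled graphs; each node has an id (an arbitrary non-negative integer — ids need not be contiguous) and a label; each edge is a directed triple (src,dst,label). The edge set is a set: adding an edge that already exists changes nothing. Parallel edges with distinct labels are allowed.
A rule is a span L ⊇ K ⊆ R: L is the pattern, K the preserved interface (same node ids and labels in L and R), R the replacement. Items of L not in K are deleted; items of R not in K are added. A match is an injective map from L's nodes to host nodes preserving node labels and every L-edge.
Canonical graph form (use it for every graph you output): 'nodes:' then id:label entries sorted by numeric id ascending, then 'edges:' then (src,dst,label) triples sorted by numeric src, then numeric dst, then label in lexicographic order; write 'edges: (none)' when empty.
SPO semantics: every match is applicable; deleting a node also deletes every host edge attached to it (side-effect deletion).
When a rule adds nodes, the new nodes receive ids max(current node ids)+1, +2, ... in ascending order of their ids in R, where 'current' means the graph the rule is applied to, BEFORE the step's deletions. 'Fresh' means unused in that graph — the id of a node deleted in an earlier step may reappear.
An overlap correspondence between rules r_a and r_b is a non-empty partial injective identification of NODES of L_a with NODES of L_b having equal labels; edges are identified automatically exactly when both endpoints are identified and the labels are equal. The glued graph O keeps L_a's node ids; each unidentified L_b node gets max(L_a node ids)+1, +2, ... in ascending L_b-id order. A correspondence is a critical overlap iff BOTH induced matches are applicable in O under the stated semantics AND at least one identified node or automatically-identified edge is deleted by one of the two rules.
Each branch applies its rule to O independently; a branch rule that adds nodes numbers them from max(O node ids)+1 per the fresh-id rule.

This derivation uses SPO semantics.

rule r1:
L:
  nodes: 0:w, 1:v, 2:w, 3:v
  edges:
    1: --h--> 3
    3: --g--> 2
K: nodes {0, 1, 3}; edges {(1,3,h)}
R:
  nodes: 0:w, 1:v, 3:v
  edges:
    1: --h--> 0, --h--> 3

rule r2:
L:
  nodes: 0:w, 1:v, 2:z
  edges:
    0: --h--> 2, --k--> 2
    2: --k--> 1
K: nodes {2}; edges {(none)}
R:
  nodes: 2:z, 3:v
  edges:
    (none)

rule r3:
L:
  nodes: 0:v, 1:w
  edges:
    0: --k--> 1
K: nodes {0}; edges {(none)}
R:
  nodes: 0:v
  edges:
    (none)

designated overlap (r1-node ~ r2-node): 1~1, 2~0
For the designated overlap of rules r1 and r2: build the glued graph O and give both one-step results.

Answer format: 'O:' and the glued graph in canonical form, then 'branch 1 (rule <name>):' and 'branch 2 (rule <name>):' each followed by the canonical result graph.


O:
nodes: 0:w, 1:v, 2:w, 3:v, 4:z
edges: (1,3,h); (2,4,h); (2,4,k); (3,2,g); (4,1,k)
branch 1 (rule r1):
nodes: 0:w, 1:v, 3:v, 4:z
edges: (1,0,h); (1,3,h); (4,1,k)
branch 2 (rule r2):
nodes: 0:w, 3:v, 4:z, 5:v
edges: (none)


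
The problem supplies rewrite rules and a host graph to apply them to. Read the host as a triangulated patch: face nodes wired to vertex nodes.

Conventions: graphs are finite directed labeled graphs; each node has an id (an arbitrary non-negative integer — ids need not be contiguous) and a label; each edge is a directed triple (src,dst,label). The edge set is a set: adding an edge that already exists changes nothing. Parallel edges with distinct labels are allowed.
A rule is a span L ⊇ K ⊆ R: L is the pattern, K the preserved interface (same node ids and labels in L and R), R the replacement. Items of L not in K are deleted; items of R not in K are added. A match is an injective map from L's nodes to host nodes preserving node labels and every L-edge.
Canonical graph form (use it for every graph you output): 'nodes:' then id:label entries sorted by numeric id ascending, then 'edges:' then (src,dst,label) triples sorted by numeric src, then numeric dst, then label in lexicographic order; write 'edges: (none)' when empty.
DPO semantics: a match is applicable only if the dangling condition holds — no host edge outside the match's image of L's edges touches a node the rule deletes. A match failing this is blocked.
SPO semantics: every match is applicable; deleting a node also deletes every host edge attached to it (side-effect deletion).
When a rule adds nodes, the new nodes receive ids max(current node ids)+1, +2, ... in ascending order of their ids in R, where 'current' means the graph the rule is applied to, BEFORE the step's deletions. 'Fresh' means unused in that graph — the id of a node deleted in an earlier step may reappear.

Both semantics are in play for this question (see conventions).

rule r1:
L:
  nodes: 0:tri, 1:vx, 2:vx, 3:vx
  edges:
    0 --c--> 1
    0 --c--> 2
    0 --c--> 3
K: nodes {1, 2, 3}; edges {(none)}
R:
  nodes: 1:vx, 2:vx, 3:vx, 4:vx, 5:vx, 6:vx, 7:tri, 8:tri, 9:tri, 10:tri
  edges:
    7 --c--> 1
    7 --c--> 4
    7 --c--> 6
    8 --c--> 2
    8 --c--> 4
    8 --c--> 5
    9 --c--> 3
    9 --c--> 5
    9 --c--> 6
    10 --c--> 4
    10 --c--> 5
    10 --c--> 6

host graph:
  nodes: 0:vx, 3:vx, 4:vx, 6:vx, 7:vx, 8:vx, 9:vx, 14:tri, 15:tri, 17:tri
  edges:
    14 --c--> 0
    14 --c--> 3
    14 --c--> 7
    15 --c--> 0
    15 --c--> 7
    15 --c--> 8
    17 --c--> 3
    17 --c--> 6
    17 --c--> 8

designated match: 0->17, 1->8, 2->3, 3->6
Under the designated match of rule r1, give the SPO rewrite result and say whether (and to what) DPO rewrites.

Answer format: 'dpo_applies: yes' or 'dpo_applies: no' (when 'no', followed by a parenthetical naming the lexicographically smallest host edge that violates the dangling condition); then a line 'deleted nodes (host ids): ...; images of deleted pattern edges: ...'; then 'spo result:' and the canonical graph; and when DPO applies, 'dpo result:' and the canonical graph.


dpo_applies: yes
deleted nodes (host ids): 17; images of deleted pattern edges: (17,3,c); (17,6,c); (17,8,c)
spo result:
nodes: 0:vx, 3:vx, 4:vx, 6:vx, 7:vx, 8:vx, 9:vx, 14:tri, 15:tri, 18:vx, 19:vx, 20:vx, 21:tri, 22:tri, 23:tri, 24:tri
edges: (14,0,c); (14,3,c); (14,7,c); (15,0,c); (15,7,c); (15,8,c); (21,8,c); (21,18,c); (21,20,c); (22,3,c); (22,18,c); (22,19,c); (23,6,c); (23,19,c); (23,20,c); (24,18,c); (24,19,c); (24,20,c)
dpo result:
nodes: 0:vx, 3:vx, 4:vx, 6:vx, 7:vx, 8:vx, 9:vx, 14:tri, 15:tri, 18:vx, 19:vx, 20:vx, 21:tri, 22:tri, 23:tri, 24:tri
edges: (14,0,c); (14,3,c); (14,7,c); (15,0,c); (15,7,c); (15,8,c); (21,8,c); (21,18,c); (21,20,c); (22,3,c); (22,18,c); (22,19,c); (23,6,c); (23,19,c); (23,20,c); (24,18,c); (24,19,c); (24,20,c)


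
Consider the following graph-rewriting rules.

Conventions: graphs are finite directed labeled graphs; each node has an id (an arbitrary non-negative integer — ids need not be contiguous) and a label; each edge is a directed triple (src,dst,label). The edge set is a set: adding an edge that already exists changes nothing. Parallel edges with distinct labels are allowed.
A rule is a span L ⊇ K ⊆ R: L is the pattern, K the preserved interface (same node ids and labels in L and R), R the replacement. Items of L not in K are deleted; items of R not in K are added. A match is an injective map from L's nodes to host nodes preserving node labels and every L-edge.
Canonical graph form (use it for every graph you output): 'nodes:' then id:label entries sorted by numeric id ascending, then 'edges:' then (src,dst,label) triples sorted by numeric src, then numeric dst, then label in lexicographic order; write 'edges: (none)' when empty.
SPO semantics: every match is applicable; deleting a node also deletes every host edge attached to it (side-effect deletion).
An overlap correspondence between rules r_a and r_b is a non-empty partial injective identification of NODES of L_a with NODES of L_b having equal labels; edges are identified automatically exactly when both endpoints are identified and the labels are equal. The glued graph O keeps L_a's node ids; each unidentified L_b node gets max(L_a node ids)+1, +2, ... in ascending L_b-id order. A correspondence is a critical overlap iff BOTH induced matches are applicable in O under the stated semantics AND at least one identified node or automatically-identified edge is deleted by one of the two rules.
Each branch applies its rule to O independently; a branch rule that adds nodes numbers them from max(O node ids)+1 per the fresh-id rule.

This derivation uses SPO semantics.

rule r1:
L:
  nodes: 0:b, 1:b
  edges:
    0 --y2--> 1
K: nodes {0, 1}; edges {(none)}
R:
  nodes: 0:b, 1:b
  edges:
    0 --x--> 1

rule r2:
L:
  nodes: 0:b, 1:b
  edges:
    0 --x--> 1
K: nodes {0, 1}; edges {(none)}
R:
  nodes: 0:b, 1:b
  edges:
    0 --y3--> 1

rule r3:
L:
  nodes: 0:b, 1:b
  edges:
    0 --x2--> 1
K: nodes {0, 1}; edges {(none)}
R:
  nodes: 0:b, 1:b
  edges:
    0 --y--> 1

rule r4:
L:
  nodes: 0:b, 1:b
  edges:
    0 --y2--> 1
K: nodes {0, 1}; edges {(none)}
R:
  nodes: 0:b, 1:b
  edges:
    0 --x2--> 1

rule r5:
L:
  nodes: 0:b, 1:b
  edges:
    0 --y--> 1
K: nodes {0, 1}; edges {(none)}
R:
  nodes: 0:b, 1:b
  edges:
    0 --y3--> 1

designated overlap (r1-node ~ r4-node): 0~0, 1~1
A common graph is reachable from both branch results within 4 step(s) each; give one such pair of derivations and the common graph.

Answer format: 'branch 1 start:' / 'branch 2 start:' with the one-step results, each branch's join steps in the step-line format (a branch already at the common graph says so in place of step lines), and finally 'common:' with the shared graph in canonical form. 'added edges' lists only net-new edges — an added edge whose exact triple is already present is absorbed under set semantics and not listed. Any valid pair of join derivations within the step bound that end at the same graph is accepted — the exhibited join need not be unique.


branch 1 start:
nodes: 0:b, 1:b
edges: (0,1,x)
branch 2 start:
nodes: 0:b, 1:b
edges: (0,1,x2)
branch 1 step 1: rule r2; match: 0->0, 1->1; deleted nodes (none); deleted edges (0,1,x); added nodes (none); added edges (0,1,y3); result: nodes: 0:b, 1:b edges: (0,1,y3)
branch 2 step 1: rule r3; match: 0->0, 1->1; deleted nodes (none); deleted edges (0,1,x2); added nodes (none); added edges (0,1,y); result: nodes: 0:b, 1:b edges: (0,1,y)
branch 2 step 2: rule r5; match: 0->0, 1->1; deleted nodes (none); deleted edges (0,1,y); added nodes (none); added edges (0,1,y3); result: nodes: 0:b, 1:b edges: (0,1,y3)
common:
nodes: 0:b, 1:b
edges: (0,1,y3)


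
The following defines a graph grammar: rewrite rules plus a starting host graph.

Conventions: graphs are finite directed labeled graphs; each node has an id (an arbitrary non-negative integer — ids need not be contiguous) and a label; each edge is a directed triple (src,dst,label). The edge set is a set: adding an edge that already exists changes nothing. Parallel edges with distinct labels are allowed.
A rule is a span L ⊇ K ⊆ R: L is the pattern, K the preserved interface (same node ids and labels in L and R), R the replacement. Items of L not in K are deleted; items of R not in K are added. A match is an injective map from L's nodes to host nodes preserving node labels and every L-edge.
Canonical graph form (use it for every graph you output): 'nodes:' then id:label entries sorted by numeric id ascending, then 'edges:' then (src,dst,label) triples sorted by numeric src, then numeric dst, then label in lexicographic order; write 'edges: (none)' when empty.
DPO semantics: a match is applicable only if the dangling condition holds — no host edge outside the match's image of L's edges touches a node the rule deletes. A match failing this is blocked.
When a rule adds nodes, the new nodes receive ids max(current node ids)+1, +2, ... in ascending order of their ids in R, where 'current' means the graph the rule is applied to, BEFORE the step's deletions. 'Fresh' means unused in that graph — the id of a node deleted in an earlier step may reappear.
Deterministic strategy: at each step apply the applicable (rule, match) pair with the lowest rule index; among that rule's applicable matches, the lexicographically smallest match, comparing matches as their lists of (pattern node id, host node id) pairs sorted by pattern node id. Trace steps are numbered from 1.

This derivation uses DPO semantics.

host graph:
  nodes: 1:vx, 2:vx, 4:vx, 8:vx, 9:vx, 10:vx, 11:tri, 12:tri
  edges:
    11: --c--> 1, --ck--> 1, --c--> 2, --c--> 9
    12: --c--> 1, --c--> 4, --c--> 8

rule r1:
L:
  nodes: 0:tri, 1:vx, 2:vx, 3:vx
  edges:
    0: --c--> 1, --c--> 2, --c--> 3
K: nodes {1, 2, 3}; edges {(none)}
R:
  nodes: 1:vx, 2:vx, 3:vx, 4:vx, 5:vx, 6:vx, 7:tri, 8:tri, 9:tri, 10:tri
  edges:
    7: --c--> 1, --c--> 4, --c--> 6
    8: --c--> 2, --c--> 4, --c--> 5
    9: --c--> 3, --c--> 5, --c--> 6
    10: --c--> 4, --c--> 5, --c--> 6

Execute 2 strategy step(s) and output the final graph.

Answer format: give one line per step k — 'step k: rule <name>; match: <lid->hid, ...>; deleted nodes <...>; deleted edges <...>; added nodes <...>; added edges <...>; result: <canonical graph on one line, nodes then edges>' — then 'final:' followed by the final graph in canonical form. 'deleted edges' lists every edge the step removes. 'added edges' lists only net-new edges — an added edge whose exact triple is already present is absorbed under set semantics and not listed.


step 1: rule r1; match: 0->12, 1->1, 2->4, 3->8; deleted nodes 12; deleted edges (12,1,c); (12,4,c); (12,8,c); added nodes 13, 14, 15, 16, 17, 18, 19; added edges (16,1,c); (16,13,c); (16,15,c); (17,4,c); (17,13,c); (17,14,c); (18,8,c); (18,14,c); (18,15,c); (19,13,c); (19,14,c); (19,15,c); result: nodes: 1:vx, 2:vx, 4:vx, 8:vx, 9:vx, 10:vx, 11:tri, 13:vx, 14:vx, 15:vx, 16:tri, 17:tri, 18:tri, 19:tri edges: (11,1,c); (11,1,ck); (11,2,c); (11,9,c); (16,1,c); (16,13,c); (16,15,c); (17,4,c); (17,13,c); (17,14,c); (18,8,c); (18,14,c); (18,15,c); (19,13,c); (19,14,c); (19,15,c)
step 2: rule r1; match: 0->16, 1->1, 2->13, 3->15; deleted nodes 16; deleted edges (16,1,c); (16,13,c); (16,15,c); added nodes 20, 21, 22, 23, 24, 25, 26; added edges (23,1,c); (23,20,c); (23,22,c); (24,13,c); (24,20,c); (24,21,c); (25,15,c); (25,21,c); (25,22,c); (26,20,c); (26,21,c); (26,22,c); result: nodes: 1:vx, 2:vx, 4:vx, 8:vx, 9:vx, 10:vx, 11:tri, 13:vx, 14:vx, 15:vx, 17:tri, 18:tri, 19:tri, 20:vx, 21:vx, 22:vx, 23:tri, 24:tri, 25:tri, 26:tri edges: (11,1,c); (11,1,ck); (11,2,c); (11,9,c); (17,4,c); (17,13,c); (17,14,c); (18,8,c); (18,14,c); (18,15,c); (19,13,c); (19,14,c); (19,15,c); (23,1,c); (23,20,c); (23,22,c); (24,13,c); (24,20,c); (24,21,c); (25,15,c); (25,21,c); (25,22,c); (26,20,c); (26,21,c); (26,22,c)
final:
nodes: 1:vx, 2:vx, 4:vx, 8:vx, 9:vx, 10:vx, 11:tri, 13:vx, 14:vx, 15:vx, 17:tri, 18:tri, 19:tri, 20:vx, 21:vx, 22:vx, 23:tri, 24:tri, 25:tri, 26:tri
edges: (11,1,c); (11,1,ck); (11,2,c); (11,9,c); (17,4,c); (17,13,c); (17,14,c); (18,8,c); (18,14,c); (18,15,c); (19,13,c); (19,14,c); (19,15,c); (23,1,c); (23,20,c); (23,22,c); (24,13,c); (24,20,c); (24,21,c); (25,15,c); (25,21,c); (25,22,c); (26,20,c); (26,21,c); (26,22,c)


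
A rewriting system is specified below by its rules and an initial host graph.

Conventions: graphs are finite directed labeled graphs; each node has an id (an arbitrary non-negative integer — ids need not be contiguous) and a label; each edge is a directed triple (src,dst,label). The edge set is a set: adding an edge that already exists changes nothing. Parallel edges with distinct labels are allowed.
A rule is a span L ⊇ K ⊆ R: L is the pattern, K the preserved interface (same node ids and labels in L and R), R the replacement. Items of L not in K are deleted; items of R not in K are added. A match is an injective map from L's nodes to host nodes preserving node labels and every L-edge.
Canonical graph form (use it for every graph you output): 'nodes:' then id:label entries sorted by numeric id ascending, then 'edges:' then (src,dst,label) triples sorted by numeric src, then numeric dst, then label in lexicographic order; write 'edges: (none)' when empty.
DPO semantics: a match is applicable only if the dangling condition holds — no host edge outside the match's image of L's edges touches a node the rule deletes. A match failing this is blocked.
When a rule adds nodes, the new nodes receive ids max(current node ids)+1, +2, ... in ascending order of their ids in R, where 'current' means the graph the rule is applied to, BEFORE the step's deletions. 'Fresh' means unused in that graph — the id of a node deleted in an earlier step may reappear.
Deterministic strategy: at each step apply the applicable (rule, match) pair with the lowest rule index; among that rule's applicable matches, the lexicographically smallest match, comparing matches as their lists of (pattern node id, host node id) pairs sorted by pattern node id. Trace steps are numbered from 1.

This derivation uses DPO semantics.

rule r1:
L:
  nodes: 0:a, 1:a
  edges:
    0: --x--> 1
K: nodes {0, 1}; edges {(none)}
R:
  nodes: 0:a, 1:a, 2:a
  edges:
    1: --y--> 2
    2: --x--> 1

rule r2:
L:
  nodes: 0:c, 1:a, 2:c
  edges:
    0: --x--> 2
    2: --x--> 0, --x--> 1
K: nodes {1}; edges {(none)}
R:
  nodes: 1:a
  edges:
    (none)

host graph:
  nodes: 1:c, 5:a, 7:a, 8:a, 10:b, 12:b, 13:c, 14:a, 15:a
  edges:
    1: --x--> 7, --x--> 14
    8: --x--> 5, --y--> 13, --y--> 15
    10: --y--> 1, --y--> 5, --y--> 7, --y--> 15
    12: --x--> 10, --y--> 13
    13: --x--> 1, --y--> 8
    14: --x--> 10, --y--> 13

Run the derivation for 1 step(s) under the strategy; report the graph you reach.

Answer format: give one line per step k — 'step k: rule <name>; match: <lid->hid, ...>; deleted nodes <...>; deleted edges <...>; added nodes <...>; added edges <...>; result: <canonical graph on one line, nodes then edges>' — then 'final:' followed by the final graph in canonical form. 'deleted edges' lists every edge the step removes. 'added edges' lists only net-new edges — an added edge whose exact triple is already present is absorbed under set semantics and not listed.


step 1: rule r1; match: 0->8, 1->5; deleted nodes (none); deleted edges (8,5,x); added nodes 16; added edges (5,16,y); (16,5,x); result: nodes: 1:c, 5:a, 7:a, 8:a, 10:b, 12:b, 13:c, 14:a, 15:a, 16:a edges: (1,7,x); (1,14,x); (5,16,y); (8,13,y); (8,15,y); (10,1,y); (10,5,y); (10,7,y); (10,15,y); (12,10,x); (12,13,y); (13,1,x); (13,8,y); (14,10,x); (14,13,y); (16,5,x)
final:
nodes: 1:c, 5:a, 7:a, 8:a, 10:b, 12:b, 13:c, 14:a, 15:a, 16:a
edges: (1,7,x); (1,14,x); (5,16,y); (8,13,y); (8,15,y); (10,1,y); (10,5,y); (10,7,y); (10,15,y); (12,10,x); (12,13,y); (13,1,x); (13,8,y); (14,10,x); (14,13,y); (16,5,x)


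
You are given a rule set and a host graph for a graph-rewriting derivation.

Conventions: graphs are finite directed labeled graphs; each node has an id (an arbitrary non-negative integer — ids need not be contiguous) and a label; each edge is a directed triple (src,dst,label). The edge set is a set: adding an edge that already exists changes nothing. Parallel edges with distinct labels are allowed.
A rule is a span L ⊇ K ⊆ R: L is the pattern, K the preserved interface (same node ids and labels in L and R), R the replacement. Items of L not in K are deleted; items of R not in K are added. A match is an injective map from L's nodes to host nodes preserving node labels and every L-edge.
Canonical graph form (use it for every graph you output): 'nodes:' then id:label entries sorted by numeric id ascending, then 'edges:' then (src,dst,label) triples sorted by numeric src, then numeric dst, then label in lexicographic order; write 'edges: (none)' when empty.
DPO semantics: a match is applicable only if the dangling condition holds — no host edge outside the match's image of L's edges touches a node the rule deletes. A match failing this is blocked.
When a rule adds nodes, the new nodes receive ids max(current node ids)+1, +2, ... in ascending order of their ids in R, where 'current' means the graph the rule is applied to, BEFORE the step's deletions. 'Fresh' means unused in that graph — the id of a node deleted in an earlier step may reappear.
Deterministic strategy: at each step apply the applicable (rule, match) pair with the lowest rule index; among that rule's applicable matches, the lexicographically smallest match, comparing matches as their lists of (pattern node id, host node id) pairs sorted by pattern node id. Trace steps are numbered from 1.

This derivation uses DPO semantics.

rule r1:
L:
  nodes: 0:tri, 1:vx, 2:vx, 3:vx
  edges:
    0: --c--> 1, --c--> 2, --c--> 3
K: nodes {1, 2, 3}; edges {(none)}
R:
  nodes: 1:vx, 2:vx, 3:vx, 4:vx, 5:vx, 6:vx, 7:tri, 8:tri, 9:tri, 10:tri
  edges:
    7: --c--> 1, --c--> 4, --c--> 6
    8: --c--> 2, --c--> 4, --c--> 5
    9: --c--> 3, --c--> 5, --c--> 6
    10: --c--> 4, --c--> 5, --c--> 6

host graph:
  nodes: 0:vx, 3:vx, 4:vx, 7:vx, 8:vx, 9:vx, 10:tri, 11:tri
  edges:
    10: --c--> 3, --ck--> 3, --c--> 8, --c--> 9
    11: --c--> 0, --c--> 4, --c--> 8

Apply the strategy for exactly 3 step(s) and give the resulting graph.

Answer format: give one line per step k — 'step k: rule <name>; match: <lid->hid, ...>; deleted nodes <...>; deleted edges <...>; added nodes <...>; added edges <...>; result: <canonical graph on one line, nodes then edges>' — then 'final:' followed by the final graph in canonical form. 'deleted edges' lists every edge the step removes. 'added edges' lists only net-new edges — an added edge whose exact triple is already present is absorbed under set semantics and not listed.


step 1: rule r1; match: 0->11, 1->0, 2->4, 3->8; deleted nodes 11; deleted edges (11,0,c); (11,4,c); (11,8,c); added nodes 12, 13, 14, 15, 16, 17, 18; added edges (15,0,c); (15,12,c); (15,14,c); (16,4,c); (16,12,c); (16,13,c); (17,8,c); (17,13,c); (17,14,c); (18,12,c); (18,13,c); (18,14,c); result: nodes: 0:vx, 3:vx, 4:vx, 7:vx, 8:vx, 9:vx, 10:tri, 12:vx, 13:vx, 14:vx, 15:tri, 16:tri, 17:tri, 18:tri edges: (10,3,c); (10,3,ck); (10,8,c); (10,9,c); (15,0,c); (15,12,c); (15,14,c); (16,4,c); (16,12,c); (16,13,c); (17,8,c); (17,13,c); (17,14,c); (18,12,c); (18,13,c); (18,14,c)
step 2: rule r1; match: 0->15, 1->0, 2->12, 3->14; deleted nodes 15; deleted edges (15,0,c); (15,12,c); (15,14,c); added nodes 19, 20, 21, 22, 23, 24, 25; added edges (22,0,c); (22,19,c); (22,21,c); (23,12,c); (23,19,c); (23,20,c); (24,14,c); (24,20,c); (24,21,c); (25,19,c); (25,20,c); (25,21,c); result: nodes: 0:vx, 3:vx, 4:vx, 7:vx, 8:vx, 9:vx, 10:tri, 12:vx, 13:vx, 14:vx, 16:tri, 17:tri, 18:tri, 19:vx, 20:vx, 21:vx, 22:tri, 23:tri, 24:tri, 25:tri edges: (10,3,c); (10,3,ck); (10,8,c); (10,9,c); (16,4,c); (16,12,c); (16,13,c); (17,8,c); (17,13,c); (17,14,c); (18,12,c); (18,13,c); (18,14,c); (22,0,c); (22,19,c); (22,21,c); (23,12,c); (23,19,c); (23,20,c); (24,14,c); (24,20,c); (24,21,c); (25,19,c); (25,20,c); (25,21,c)
step 3: rule r1; match: 0->16, 1->4, 2->12, 3->13; deleted nodes 16; deleted edges (16,4,c); (16,12,c); (16,13,c); added nodes 26, 27, 28, 29, 30, 31, 32; added edges (29,4,c); (29,26,c); (29,28,c); (30,12,c); (30,26,c); (30,27,c); (31,13,c); (31,27,c); (31,28,c); (32,26,c); (32,27,c); (32,28,c); result: nodes: 0:vx, 3:vx, 4:vx, 7:vx, 8:vx, 9:vx, 10:tri, 12:vx, 13:vx, 14:vx, 17:tri, 18:tri, 19:vx, 20:vx, 21:vx, 22:tri, 23:tri, 24:tri, 25:tri, 26:vx, 27:vx, 28:vx, 29:tri, 30:tri, 31:tri, 32:tri edges: (10,3,c); (10,3,ck); (10,8,c); (10,9,c); (17,8,c); (17,13,c); (17,14,c); (18,12,c); (18,13,c); (18,14,c); (22,0,c); (22,19,c); (22,21,c); (23,12,c); (23,19,c); (23,20,c); (24,14,c); (24,20,c); (24,21,c); (25,19,c); (25,20,c); (25,21,c); (29,4,c); (29,26,c); (29,28,c); (30,12,c); (30,26,c); (30,27,c); (31,13,c); (31,27,c); (31,28,c); (32,26,c); (32,27,c); (32,28,c)
final:
nodes: 0:vx, 3:vx, 4:vx, 7:vx, 8:vx, 9:vx, 10:tri, 12:vx, 13:vx, 14:vx, 17:tri, 18:tri, 19:vx, 20:vx, 21:vx, 22:tri, 23:tri, 24:tri, 25:tri, 26:vx, 27:vx, 28:vx, 29:tri, 30:tri, 31:tri, 32:tri
edges: (10,3,c); (10,3,ck); (10,8,c); (10,9,c); (17,8,c); (17,13,c); (17,14,c); (18,12,c); (18,13,c); (18,14,c); (22,0,c); (22,19,c); (22,21,c); (23,12,c); (23,19,c); (23,20,c); (24,14,c); (24,20,c); (24,21,c); (25,19,c); (25,20,c); (25,21,c); (29,4,c); (29,26,c); (29,28,c); (30,12,c); (30,26,c); (30,27,c); (31,13,c); (31,27,c); (31,28,c); (32,26,c); (32,27,c); (32,28,c)


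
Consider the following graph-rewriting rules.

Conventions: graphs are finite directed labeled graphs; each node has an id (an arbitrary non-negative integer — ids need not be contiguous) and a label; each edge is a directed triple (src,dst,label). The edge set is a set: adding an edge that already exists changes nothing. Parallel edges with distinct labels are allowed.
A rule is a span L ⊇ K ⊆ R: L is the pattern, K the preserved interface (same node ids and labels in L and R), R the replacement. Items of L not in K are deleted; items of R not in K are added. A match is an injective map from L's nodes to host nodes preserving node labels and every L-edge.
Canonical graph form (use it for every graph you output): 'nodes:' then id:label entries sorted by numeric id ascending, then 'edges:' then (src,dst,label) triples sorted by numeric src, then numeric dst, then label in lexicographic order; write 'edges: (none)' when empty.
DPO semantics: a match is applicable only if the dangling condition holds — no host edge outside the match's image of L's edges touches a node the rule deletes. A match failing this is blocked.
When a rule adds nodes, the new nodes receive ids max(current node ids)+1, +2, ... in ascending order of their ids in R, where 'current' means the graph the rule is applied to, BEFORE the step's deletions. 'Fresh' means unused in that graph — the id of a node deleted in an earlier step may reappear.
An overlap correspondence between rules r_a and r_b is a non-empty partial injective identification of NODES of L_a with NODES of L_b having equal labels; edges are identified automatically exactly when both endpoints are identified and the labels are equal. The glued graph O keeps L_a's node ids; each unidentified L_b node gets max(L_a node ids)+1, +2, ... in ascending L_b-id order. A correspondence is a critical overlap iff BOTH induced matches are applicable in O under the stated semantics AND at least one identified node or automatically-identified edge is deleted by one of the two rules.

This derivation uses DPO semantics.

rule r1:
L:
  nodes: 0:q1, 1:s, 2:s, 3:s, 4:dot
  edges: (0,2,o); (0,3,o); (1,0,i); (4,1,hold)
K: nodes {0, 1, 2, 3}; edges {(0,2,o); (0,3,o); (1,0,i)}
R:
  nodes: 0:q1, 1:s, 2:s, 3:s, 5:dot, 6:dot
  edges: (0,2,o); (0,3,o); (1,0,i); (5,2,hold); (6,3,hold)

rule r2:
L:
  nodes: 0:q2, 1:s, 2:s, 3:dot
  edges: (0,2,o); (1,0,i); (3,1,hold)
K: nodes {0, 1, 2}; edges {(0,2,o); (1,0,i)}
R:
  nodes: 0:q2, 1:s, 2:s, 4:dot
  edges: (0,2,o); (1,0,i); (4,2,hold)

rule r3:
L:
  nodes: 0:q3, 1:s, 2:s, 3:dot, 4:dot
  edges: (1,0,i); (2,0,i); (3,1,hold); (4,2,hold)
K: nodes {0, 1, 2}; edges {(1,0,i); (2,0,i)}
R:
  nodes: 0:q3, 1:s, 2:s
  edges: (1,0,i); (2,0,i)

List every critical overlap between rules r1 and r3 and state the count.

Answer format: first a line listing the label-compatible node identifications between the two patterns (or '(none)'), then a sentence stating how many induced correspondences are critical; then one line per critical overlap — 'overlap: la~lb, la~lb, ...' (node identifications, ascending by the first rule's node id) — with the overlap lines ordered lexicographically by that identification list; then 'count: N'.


label-compatible node identifications between L(r1) and L(r3): 1~1, 1~2, 2~1, 2~2, 3~1, 3~2, 4~3, 4~4
6 of the induced correspondences are critical overlaps of r1 and r3.
overlap: 1~1, 2~2, 4~3
overlap: 1~1, 3~2, 4~3
overlap: 1~1, 4~3
overlap: 1~2, 2~1, 4~4
overlap: 1~2, 3~1, 4~4
overlap: 1~2, 4~4
count: 6


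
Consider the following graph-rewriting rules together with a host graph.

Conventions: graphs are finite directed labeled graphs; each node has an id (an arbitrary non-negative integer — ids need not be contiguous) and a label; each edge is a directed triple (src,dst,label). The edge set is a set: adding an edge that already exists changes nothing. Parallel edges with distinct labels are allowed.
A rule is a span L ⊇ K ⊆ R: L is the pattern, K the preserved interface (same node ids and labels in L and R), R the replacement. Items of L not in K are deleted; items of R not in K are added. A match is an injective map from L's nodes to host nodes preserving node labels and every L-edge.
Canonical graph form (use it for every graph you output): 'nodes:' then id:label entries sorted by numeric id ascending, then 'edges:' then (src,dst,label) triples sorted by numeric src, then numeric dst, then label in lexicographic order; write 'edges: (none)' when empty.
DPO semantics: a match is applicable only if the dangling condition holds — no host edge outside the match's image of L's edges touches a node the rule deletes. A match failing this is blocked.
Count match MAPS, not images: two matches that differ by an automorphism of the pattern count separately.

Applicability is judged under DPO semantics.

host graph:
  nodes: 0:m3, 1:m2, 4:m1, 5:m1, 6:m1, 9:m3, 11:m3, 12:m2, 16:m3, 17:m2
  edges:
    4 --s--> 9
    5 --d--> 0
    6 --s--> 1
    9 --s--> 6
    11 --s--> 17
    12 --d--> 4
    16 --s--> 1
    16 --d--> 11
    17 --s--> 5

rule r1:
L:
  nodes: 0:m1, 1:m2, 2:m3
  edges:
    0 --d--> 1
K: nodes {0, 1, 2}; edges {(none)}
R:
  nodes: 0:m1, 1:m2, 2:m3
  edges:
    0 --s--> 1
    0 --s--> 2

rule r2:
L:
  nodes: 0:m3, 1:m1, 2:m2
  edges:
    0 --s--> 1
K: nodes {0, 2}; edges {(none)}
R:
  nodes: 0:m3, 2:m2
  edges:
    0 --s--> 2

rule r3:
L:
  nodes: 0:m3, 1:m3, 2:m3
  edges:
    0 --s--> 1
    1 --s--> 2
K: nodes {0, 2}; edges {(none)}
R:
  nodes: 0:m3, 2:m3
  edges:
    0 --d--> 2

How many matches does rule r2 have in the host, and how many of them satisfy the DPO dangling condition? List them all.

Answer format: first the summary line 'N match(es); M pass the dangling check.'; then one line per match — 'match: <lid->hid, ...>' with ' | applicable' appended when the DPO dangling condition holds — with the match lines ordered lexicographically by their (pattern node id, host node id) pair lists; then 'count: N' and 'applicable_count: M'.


3 match(es); 0 pass the dangling check.
match: 0->9, 1->6, 2->1
match: 0->9, 1->6, 2->12
match: 0->9, 1->6, 2->17
count: 3
applicable_count: 0


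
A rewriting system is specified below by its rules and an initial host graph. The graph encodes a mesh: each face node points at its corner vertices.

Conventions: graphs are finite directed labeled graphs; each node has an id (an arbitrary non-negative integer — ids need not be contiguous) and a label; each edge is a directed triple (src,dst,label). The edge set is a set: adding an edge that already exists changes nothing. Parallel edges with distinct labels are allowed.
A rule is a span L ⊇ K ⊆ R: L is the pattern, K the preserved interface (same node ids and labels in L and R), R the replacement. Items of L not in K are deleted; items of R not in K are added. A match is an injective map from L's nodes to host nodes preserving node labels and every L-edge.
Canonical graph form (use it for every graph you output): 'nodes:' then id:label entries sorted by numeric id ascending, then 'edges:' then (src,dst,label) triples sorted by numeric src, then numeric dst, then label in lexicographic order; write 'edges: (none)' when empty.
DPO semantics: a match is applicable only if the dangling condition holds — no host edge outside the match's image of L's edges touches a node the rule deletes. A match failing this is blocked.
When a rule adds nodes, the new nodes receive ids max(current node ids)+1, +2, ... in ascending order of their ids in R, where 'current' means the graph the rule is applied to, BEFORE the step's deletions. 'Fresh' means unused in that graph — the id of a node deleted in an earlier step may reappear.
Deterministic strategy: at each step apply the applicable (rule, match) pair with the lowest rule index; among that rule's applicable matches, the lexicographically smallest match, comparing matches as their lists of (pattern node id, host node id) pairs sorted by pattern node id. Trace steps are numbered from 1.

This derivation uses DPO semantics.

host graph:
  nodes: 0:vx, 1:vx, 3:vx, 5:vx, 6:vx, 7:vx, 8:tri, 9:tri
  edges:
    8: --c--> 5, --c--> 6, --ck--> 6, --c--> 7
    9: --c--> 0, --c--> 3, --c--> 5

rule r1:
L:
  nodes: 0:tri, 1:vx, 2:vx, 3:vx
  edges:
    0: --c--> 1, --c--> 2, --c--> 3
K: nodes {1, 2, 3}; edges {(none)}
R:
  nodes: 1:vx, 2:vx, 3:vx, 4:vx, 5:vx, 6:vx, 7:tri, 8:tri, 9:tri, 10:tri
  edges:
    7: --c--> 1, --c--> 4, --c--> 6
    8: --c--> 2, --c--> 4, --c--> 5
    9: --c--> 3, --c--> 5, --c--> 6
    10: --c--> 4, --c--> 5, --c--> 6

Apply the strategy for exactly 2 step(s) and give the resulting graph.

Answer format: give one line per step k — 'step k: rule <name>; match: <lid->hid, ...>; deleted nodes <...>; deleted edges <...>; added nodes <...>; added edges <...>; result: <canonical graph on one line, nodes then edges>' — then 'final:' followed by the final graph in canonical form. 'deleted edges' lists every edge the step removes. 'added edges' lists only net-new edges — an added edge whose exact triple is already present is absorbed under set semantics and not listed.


step 1: rule r1; match: 0->9, 1->0, 2->3, 3->5; deleted nodes 9; deleted edges (9,0,c); (9,3,c); (9,5,c); added nodes 10, 11, 12, 13, 14, 15, 16; added edges (13,0,c); (13,10,c); (13,12,c); (14,3,c); (14,10,c); (14,11,c); (15,5,c); (15,11,c); (15,12,c); (16,10,c); (16,11,c); (16,12,c); result: nodes: 0:vx, 1:vx, 3:vx, 5:vx, 6:vx, 7:vx, 8:tri, 10:vx, 11:vx, 12:vx, 13:tri, 14:tri, 15:tri, 16:tri edges: (8,5,c); (8,6,c); (8,6,ck); (8,7,c); (13,0,c); (13,10,c); (13,12,c); (14,3,c); (14,10,c); (14,11,c); (15,5,c); (15,11,c); (15,12,c); (16,10,c); (16,11,c); (16,12,c)
step 2: rule r1; match: 0->13, 1->0, 2->10, 3->12; deleted nodes 13; deleted edges (13,0,c); (13,10,c); (13,12,c); added nodes 17, 18, 19, 20, 21, 22, 23; added edges (20,0,c); (20,17,c); (20,19,c); (21,10,c); (21,17,c); (21,18,c); (22,12,c); (22,18,c); (22,19,c); (23,17,c); (23,18,c); (23,19,c); result: nodes: 0:vx, 1:vx, 3:vx, 5:vx, 6:vx, 7:vx, 8:tri, 10:vx, 11:vx, 12:vx, 14:tri, 15:tri, 16:tri, 17:vx, 18:vx, 19:vx, 20:tri, 21:tri, 22:tri, 23:tri edges: (8,5,c); (8,6,c); (8,6,ck); (8,7,c); (14,3,c); (14,10,c); (14,11,c); (15,5,c); (15,11,c); (15,12,c); (16,10,c); (16,11,c); (16,12,c); (20,0,c); (20,17,c); (20,19,c); (21,10,c); (21,17,c); (21,18,c); (22,12,c); (22,18,c); (22,19,c); (23,17,c); (23,18,c); (23,19,c)
final:
nodes: 0:vx, 1:vx, 3:vx, 5:vx, 6:vx, 7:vx, 8:tri, 10:vx, 11:vx, 12:vx, 14:tri, 15:tri, 16:tri, 17:vx, 18:vx, 19:vx, 20:tri, 21:tri, 22:tri, 23:tri
edges: (8,5,c); (8,6,c); (8,6,ck); (8,7,c); (14,3,c); (14,10,c); (14,11,c); (15,5,c); (15,11,c); (15,12,c); (16,10,c); (16,11,c); (16,12,c); (20,0,c); (20,17,c); (20,19,c); (21,10,c); (21,17,c); (21,18,c); (22,12,c); (22,18,c); (22,19,c); (23,17,c); (23,18,c); (23,19,c)
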